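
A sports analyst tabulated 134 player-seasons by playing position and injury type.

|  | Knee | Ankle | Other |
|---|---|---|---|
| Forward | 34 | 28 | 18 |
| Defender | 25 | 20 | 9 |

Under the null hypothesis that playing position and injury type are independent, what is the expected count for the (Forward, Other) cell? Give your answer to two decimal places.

16.12

Row total (Forward) = 80; column total (Other) = 27; grand total N = 134.
Expected count = (row total × column total) / N = 80 × 27 / 134 = 16.12.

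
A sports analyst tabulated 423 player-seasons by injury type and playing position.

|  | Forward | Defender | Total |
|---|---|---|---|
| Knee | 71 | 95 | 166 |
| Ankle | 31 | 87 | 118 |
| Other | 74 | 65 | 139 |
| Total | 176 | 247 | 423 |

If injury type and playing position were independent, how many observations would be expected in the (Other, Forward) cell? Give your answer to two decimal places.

Row total (Other) = 139; column total (Forward) = 176; grand total N = 423.
Expected count = (row total × column total) / N = 139 × 176 / 423 = 57.83.

57.83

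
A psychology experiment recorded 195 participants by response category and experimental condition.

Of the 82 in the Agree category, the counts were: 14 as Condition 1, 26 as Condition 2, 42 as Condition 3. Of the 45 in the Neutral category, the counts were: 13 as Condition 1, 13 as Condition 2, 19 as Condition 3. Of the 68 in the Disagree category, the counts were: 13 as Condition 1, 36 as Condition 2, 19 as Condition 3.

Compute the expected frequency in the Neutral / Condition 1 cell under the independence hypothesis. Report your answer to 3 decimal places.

Row total (Neutral) = 45; column total (Condition 1) = 40; grand total N = 195.
Expected count = (row total × column total) / N = 45 × 40 / 195 = 9.231.

9.231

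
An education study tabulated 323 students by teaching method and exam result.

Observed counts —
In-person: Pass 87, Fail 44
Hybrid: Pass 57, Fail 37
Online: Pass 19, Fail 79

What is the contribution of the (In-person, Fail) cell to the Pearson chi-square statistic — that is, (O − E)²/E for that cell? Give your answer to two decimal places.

Row total (In-person) = 131; column total (Fail) = 160; N = 323.
Expected count E = 131 × 160 / 323 = 64.892.
Contribution = (O − E)²/E = (44 − 64.892)² / 64.892 = 6.73.

6.73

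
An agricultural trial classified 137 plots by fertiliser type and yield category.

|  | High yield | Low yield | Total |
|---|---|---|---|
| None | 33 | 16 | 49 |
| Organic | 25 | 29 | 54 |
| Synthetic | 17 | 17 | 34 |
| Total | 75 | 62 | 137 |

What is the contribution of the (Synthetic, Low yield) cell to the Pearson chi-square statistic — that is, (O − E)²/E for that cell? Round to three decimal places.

0.169

Row total (Synthetic) = 34; column total (Low yield) = 62; N = 137.
Expected count E = 34 × 62 / 137 = 15.3869.
Contribution = (O − E)²/E = (17 − 15.3869)² / 15.3869 = 0.169.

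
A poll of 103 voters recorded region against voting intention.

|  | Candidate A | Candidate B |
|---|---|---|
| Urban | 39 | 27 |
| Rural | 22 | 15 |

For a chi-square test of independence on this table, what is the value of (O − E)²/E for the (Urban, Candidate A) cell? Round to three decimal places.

0.000

Row total (Urban) = 66; column total (Candidate A) = 61; N = 103.
Expected count E = 66 × 61 / 103 = 39.0874.
Contribution = (O − E)²/E = (39 − 39.0874)² / 39.0874 = 0.000.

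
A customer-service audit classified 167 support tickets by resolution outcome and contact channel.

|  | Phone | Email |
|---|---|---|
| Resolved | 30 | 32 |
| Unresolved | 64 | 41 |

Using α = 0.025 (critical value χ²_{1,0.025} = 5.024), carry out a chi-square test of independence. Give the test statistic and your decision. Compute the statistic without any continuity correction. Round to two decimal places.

2.50; fail to reject H₀

Row totals: 62, 105. Column totals: 94, 73. Grand total N = 167.
Expected counts (row total × column total / N):
  Resolved, Phone: 62×94/167 = 34.898
  Resolved, Email: 62×73/167 = 27.102
  Unresolved, Phone: 105×94/167 = 59.102
  Unresolved, Email: 105×73/167 = 45.898
Contributions (O − E)²/E:
  (30 − 34.898)²/34.898 = 0.6874
  (32 − 27.102)²/27.102 = 0.8852
  (64 − 59.102)²/59.102 = 0.4059
  (41 − 45.898)²/45.898 = 0.5227
χ² = 0.6874 + 0.8852 + 0.4059 + 0.5227 = 2.50
df = (2−1)(2−1) = 1. Since 2.50 < 5.024, fail to reject the null hypothesis of independence at α = 0.025.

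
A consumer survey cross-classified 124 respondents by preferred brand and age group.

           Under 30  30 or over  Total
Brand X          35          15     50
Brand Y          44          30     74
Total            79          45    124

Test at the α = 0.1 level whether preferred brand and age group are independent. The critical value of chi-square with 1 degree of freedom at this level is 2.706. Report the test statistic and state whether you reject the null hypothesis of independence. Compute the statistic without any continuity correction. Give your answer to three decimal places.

1.434; fail to reject H₀

Grand total N = 124.
Expected counts (row total × column total / N):
  Brand X, Under 30: 50×79/124 = 31.8548
  Brand X, 30 or over: 50×45/124 = 18.1452
  Brand Y, Under 30: 74×79/124 = 47.1452
  Brand Y, 30 or over: 74×45/124 = 26.8548
Contributions (O − E)²/E:
  (35 − 31.8548)²/31.8548 = 0.3105
  (15 − 18.1452)²/18.1452 = 0.5452
  (44 − 47.1452)²/47.1452 = 0.2098
  (30 − 26.8548)²/26.8548 = 0.3684
χ² = 0.3105 + 0.5452 + 0.2098 + 0.3684 = 1.434
df = (2−1)(2−1) = 1. Since 1.434 < 2.706, fail to reject the null hypothesis of independence at α = 0.1.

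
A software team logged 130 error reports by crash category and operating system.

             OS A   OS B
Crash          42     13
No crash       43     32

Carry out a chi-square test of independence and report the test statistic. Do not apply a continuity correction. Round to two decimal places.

5.08

Row totals: 55, 75. Column totals: 85, 45. Grand total N = 130.
Expected counts (row total × column total / N):
  Crash, OS A: 55×85/130 = 35.9615
  Crash, OS B: 55×45/130 = 19.0385
  No crash, OS A: 75×85/130 = 49.0385
  No crash, OS B: 75×45/130 = 25.9615
Contributions (O − E)²/E:
  (42 − 35.9615)²/35.9615 = 1.0140
  (13 − 19.0385)²/19.0385 = 1.9152
  (43 − 49.0385)²/49.0385 = 0.7436
  (32 − 25.9615)²/25.9615 = 1.4045
χ² = 1.0140 + 1.9152 + 0.7436 + 1.4045 = 5.08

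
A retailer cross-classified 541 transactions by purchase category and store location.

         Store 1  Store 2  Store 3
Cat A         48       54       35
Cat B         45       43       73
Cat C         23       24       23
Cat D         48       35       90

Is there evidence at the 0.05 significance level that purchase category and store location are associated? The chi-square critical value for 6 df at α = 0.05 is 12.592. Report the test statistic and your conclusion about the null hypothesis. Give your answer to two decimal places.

27.59; reject H₀

Row totals: 137, 161, 70, 173. Column totals: 164, 156, 221. Grand total N = 541.
Expected counts (row total × column total / N):
  Cat A, Store 1: 137×164/541 = 41.530
  Cat A, Store 2: 137×156/541 = 39.505
  Cat A, Store 3: 137×221/541 = 55.965
  Cat B, Store 1: 161×164/541 = 48.806
  Cat B, Store 2: 161×156/541 = 46.425
  Cat B, Store 3: 161×221/541 = 65.769
  Cat C, Store 1: 70×164/541 = 21.220
  Cat C, Store 2: 70×156/541 = 20.185
  Cat C, Store 3: 70×221/541 = 28.595
  Cat D, Store 1: 173×164/541 = 52.444
  Cat D, Store 2: 173×156/541 = 49.885
  Cat D, Store 3: 173×221/541 = 70.671
Contributions (O − E)²/E:
  (48 − 41.530)²/41.530 = 1.0080
  (54 − 39.505)²/39.505 = 5.3184
  (35 − 55.965)²/55.965 = 7.8537
  (45 − 48.806)²/48.806 = 0.2968
  (43 − 46.425)²/46.425 = 0.2527
  (73 − 65.769)²/65.769 = 0.7950
  (23 − 21.220)²/21.220 = 0.1493
  (24 − 20.185)²/20.185 = 0.7210
  (23 − 28.595)²/28.595 = 1.0947
  (48 − 52.444)²/52.444 = 0.3766
  (35 − 49.885)²/49.885 = 4.4415
  (90 − 70.671)²/70.671 = 5.2866
χ² = 1.0080 + 5.3184 + 7.8537 + 0.2968 + 0.2527 + 0.7950 + 0.1493 + 0.7210 + 1.0947 + 0.3766 + 4.4415 + 5.2866 = 27.59
df = (4−1)(3−1) = 6. Since 27.59 > 12.592, reject the null hypothesis of independence at α = 0.05.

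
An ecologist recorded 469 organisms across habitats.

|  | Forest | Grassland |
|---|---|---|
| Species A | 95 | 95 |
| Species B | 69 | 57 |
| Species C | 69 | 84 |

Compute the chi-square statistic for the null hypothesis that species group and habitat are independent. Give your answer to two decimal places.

Row totals: 190, 126, 153. Column totals: 233, 236. Grand total N = 469.
Expected counts (row total × column total / N):
  Species A, Forest: 190×233/469 = 94.392
  Species A, Grassland: 190×236/469 = 95.608
  Species B, Forest: 126×233/469 = 62.597
  Species B, Grassland: 126×236/469 = 63.403
  Species C, Forest: 153×233/469 = 76.011
  Species C, Grassland: 153×236/469 = 76.989
Contributions (O − E)²/E:
  (95 − 94.392)²/94.392 = 0.0039
  (95 − 95.608)²/95.608 = 0.0039
  (69 − 62.597)²/62.597 = 0.6550
  (57 − 63.403)²/63.403 = 0.6466
  (69 − 76.011)²/76.011 = 0.6467
  (84 − 76.989)²/76.989 = 0.6385
χ² = 0.0039 + 0.0039 + 0.6550 + 0.6466 + 0.6467 + 0.6385 = 2.59

2.59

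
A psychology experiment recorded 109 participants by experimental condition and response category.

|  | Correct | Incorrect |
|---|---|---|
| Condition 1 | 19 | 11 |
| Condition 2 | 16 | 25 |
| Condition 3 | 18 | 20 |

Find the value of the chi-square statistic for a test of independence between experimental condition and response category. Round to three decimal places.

Row totals: 30, 41, 38. Column totals: 53, 56. Grand total N = 109.
Expected counts (row total × column total / N):
  Condition 1, Correct: 30×53/109 = 14.5872
  Condition 1, Incorrect: 30×56/109 = 15.4128
  Condition 2, Correct: 41×53/109 = 19.9358
  Condition 2, Incorrect: 41×56/109 = 21.0642
  Condition 3, Correct: 38×53/109 = 18.4771
  Condition 3, Incorrect: 38×56/109 = 19.5229
Contributions (O − E)²/E:
  (19 − 14.5872)²/14.5872 = 1.3349
  (11 − 15.4128)²/15.4128 = 1.2634
  (16 − 19.9358)²/19.9358 = 0.7770
  (25 − 21.0642)²/21.0642 = 0.7354
  (18 − 18.4771)²/18.4771 = 0.0123
  (20 − 19.5229)²/19.5229 = 0.0117
χ² = 1.3349 + 1.2634 + 0.7770 + 0.7354 + 0.0123 + 0.0117 = 4.135

4.135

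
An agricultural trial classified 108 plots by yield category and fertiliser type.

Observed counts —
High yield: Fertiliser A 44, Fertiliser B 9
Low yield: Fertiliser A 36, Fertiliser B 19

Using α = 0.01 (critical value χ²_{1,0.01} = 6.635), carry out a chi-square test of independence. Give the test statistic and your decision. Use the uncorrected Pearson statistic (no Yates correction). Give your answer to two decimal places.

Row totals: 53, 55. Column totals: 80, 28. Grand total N = 108.
Expected counts (row total × column total / N):
  High yield, Fertiliser A: 53×80/108 = 39.259
  High yield, Fertiliser B: 53×28/108 = 13.741
  Low yield, Fertiliser A: 55×80/108 = 40.741
  Low yield, Fertiliser B: 55×28/108 = 14.259
Contributions (O − E)²/E:
  (44 − 39.259)²/39.259 = 0.5725
  (9 − 13.741)²/13.741 = 1.6358
  (36 − 40.741)²/40.741 = 0.5517
  (19 − 14.259)²/14.259 = 1.5763
χ² = 0.5725 + 1.6358 + 0.5517 + 1.5763 = 4.34
df = (2−1)(2−1) = 1. Since 4.34 < 6.635, fail to reject the null hypothesis of independence at α = 0.01.

4.34; fail to reject H₀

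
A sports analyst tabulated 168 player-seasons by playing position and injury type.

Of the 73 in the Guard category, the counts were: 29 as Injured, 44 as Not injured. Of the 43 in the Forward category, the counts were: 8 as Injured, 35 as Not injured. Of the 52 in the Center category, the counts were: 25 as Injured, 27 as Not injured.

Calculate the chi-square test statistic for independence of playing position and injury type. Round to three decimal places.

Row totals: 73, 43, 52. Column totals: 62, 106. Grand total N = 168.
Expected counts (row total × column total / N):
  Guard, Injured: 73×62/168 = 26.9405
  Guard, Not injured: 73×106/168 = 46.0595
  Forward, Injured: 43×62/168 = 15.8690
  Forward, Not injured: 43×106/168 = 27.1310
  Center, Injured: 52×62/168 = 19.1905
  Center, Not injured: 52×106/168 = 32.8095
Contributions (O − E)²/E:
  (29 − 26.9405)²/26.9405 = 0.1574
  (44 − 46.0595)²/46.0595 = 0.0921
  (8 − 15.8690)²/15.8690 = 3.9020
  (35 − 27.1310)²/27.1310 = 2.2823
  (25 − 19.1905)²/19.1905 = 1.7587
  (27 − 32.8095)²/32.8095 = 1.0287
χ² = 0.1574 + 0.0921 + 3.9020 + 2.2823 + 1.7587 + 1.0287 = 9.221

9.221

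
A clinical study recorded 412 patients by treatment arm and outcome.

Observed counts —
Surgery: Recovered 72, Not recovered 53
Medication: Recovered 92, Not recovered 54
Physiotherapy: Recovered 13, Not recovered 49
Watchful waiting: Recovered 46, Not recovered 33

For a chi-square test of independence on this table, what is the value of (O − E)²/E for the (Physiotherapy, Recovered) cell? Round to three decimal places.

Row total (Physiotherapy) = 62; column total (Recovered) = 223; N = 412.
Expected count E = 62 × 223 / 412 = 33.55825.
Contribution = (O − E)²/E = (13 − 33.55825)² / 33.55825 = 12.594.

12.594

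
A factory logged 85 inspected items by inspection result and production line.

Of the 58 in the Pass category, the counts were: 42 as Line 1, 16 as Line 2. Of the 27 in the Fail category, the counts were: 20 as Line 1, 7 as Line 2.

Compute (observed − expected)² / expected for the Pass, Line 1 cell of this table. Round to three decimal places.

Row total (Pass) = 58; column total (Line 1) = 62; N = 85.
Expected count E = 58 × 62 / 85 = 42.3059.
Contribution = (O − E)²/E = (42 − 42.3059)² / 42.3059 = 0.002.

0.002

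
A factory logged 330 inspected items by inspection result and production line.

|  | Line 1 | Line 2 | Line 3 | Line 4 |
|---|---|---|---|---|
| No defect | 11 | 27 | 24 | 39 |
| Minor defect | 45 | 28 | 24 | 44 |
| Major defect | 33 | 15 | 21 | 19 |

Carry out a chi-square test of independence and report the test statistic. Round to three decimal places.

23.067

Row totals: 101, 141, 88. Column totals: 89, 70, 69, 102. Grand total N = 330.
Expected counts (row total × column total / N):
  No defect, Line 1: 101×89/330 = 27.2394
  No defect, Line 2: 101×70/330 = 21.4242
  No defect, Line 3: 101×69/330 = 21.1182
  No defect, Line 4: 101×102/330 = 31.2182
  Minor defect, Line 1: 141×89/330 = 38.0273
  Minor defect, Line 2: 141×70/330 = 29.9091
  Minor defect, Line 3: 141×69/330 = 29.4818
  Minor defect, Line 4: 141×102/330 = 43.5818
  Major defect, Line 1: 88×89/330 = 23.7333
  Major defect, Line 2: 88×70/330 = 18.6667
  Major defect, Line 3: 88×69/330 = 18.4000
  Major defect, Line 4: 88×102/330 = 27.2000
Contributions (O − E)²/E:
  (11 − 27.2394)²/27.2394 = 9.6815
  (27 − 21.4242)²/21.4242 = 1.4511
  (24 − 21.1182)²/21.1182 = 0.3933
  (39 − 31.2182)²/31.2182 = 1.9398
  (45 − 38.0273)²/38.0273 = 1.2785
  (28 − 29.9091)²/29.9091 = 0.1219
  (24 − 29.4818)²/29.4818 = 1.0193
  (44 − 43.5818)²/43.5818 = 0.0040
  (33 − 23.7333)²/23.7333 = 3.6182
  (15 − 18.6667)²/18.6667 = 0.7202
  (21 − 18.4000)²/18.4000 = 0.3674
  (19 − 27.2000)²/27.2000 = 2.4721
χ² = 9.6815 + 1.4511 + 0.3933 + 1.9398 + 1.2785 + 0.1219 + 1.0193 + 0.0040 + 3.6182 + 0.7202 + 0.3674 + 2.4721 = 23.067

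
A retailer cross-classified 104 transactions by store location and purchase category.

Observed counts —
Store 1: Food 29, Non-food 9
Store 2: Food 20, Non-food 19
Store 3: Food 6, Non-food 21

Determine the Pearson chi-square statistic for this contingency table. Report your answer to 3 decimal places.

18.601

Row totals: 38, 39, 27. Column totals: 55, 49. Grand total N = 104.
Expected counts (row total × column total / N):
  Store 1, Food: 38×55/104 = 20.0962
  Store 1, Non-food: 38×49/104 = 17.9038
  Store 2, Food: 39×55/104 = 20.6250
  Store 2, Non-food: 39×49/104 = 18.3750
  Store 3, Food: 27×55/104 = 14.2788
  Store 3, Non-food: 27×49/104 = 12.7212
Contributions (O − E)²/E:
  (29 − 20.0962)²/20.0962 = 3.9449
  (9 − 17.9038)²/17.9038 = 4.4280
  (20 − 20.6250)²/20.6250 = 0.0189
  (19 − 18.3750)²/18.3750 = 0.0213
  (6 − 14.2788)²/14.2788 = 4.8000
  (21 − 12.7212)²/12.7212 = 5.3877
χ² = 3.9449 + 4.4280 + 0.0189 + 0.0213 + 4.8000 + 5.3877 = 18.601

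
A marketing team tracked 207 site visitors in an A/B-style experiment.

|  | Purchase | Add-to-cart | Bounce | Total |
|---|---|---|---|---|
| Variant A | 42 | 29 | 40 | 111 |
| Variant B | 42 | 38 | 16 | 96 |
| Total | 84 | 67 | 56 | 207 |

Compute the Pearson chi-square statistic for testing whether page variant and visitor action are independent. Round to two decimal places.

10.46

Grand total N = 207.
Expected counts (row total × column total / N):
  Variant A, Purchase: 111×84/207 = 45.043
  Variant A, Add-to-cart: 111×67/207 = 35.928
  Variant A, Bounce: 111×56/207 = 30.029
  Variant B, Purchase: 96×84/207 = 38.957
  Variant B, Add-to-cart: 96×67/207 = 31.072
  Variant B, Bounce: 96×56/207 = 25.971
Contributions (O − E)²/E:
  (42 − 45.043)²/45.043 = 0.2056
  (29 − 35.928)²/35.928 = 1.3359
  (40 − 30.029)²/30.029 = 3.3108
  (42 − 38.957)²/38.957 = 0.2377
  (38 − 31.072)²/31.072 = 1.5447
  (16 − 25.971)²/25.971 = 3.8281
χ² = 0.2056 + 1.3359 + 3.3108 + 0.2377 + 1.5447 + 3.8281 = 10.46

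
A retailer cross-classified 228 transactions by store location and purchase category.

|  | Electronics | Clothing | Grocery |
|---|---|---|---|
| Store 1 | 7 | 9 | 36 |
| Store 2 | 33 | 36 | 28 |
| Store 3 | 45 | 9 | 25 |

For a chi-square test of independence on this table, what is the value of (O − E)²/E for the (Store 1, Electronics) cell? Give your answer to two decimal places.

7.91

Row total (Store 1) = 52; column total (Electronics) = 85; N = 228.
Expected count E = 52 × 85 / 228 = 19.386.
Contribution = (O − E)²/E = (7 − 19.386)² / 19.386 = 7.91.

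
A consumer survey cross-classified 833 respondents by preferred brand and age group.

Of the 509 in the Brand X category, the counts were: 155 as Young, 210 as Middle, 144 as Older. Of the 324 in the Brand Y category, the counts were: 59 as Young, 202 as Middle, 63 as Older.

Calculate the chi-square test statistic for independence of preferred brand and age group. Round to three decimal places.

Row totals: 509, 324. Column totals: 214, 412, 207. Grand total N = 833.
Expected counts (row total × column total / N):
  Brand X, Young: 509×214/833 = 130.7635
  Brand X, Middle: 509×412/833 = 251.7503
  Brand X, Older: 509×207/833 = 126.4862
  Brand Y, Young: 324×214/833 = 83.2365
  Brand Y, Middle: 324×412/833 = 160.2497
  Brand Y, Older: 324×207/833 = 80.5138
Contributions (O − E)²/E:
  (155 − 130.7635)²/130.7635 = 4.4921
  (210 − 251.7503)²/251.7503 = 6.9239
  (144 − 126.4862)²/126.4862 = 2.4250
  (59 − 83.2365)²/83.2365 = 7.0571
  (202 − 160.2497)²/160.2497 = 10.8773
  (63 − 80.5138)²/80.5138 = 3.8097
χ² = 4.4921 + 6.9239 + 2.4250 + 7.0571 + 10.8773 + 3.8097 = 35.585

35.585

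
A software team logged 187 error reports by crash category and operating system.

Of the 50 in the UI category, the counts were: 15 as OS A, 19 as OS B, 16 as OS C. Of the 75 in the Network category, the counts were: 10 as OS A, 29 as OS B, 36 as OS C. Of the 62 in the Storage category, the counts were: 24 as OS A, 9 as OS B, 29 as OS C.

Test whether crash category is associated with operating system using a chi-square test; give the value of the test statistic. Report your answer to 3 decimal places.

18.506

Row totals: 50, 75, 62. Column totals: 49, 57, 81. Grand total N = 187.
Expected counts (row total × column total / N):
  UI, OS A: 50×49/187 = 13.1016
  UI, OS B: 50×57/187 = 15.2406
  UI, OS C: 50×81/187 = 21.6578
  Network, OS A: 75×49/187 = 19.6524
  Network, OS B: 75×57/187 = 22.8610
  Network, OS C: 75×81/187 = 32.4866
  Storage, OS A: 62×49/187 = 16.2460
  Storage, OS B: 62×57/187 = 18.8984
  Storage, OS C: 62×81/187 = 26.8556
Contributions (O − E)²/E:
  (15 − 13.1016)²/13.1016 = 0.2751
  (19 − 15.2406)²/15.2406 = 0.9273
  (16 − 21.6578)²/21.6578 = 1.4780
  (10 − 19.6524)²/19.6524 = 4.7408
  (29 − 22.8610)²/22.8610 = 1.6485
  (36 − 32.4866)²/32.4866 = 0.3800
  (24 − 16.2460)²/16.2460 = 3.7009
  (9 − 18.8984)²/18.8984 = 5.1845
  (29 − 26.8556)²/26.8556 = 0.1712
χ² = 0.2751 + 0.9273 + 1.4780 + 4.7408 + 1.6485 + 0.3800 + 3.7009 + 5.1845 + 0.1712 = 18.506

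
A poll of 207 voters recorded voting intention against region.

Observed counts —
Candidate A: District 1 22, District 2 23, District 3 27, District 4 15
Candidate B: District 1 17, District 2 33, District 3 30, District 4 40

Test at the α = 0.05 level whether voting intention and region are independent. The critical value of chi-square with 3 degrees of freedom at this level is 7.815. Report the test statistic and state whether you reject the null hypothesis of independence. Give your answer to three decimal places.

Row totals: 87, 120. Column totals: 39, 56, 57, 55. Grand total N = 207.
Expected counts (row total × column total / N):
  Candidate A, District 1: 87×39/207 = 16.3913
  Candidate A, District 2: 87×56/207 = 23.5362
  Candidate A, District 3: 87×57/207 = 23.9565
  Candidate A, District 4: 87×55/207 = 23.1159
  Candidate B, District 1: 120×39/207 = 22.6087
  Candidate B, District 2: 120×56/207 = 32.4638
  Candidate B, District 3: 120×57/207 = 33.0435
  Candidate B, District 4: 120×55/207 = 31.8841
Contributions (O − E)²/E:
  (22 − 16.3913)²/16.3913 = 1.9192
  (23 − 23.5362)²/23.5362 = 0.0122
  (27 − 23.9565)²/23.9565 = 0.3867
  (15 − 23.1159)²/23.1159 = 2.8495
  (17 − 22.6087)²/22.6087 = 1.3914
  (33 − 32.4638)²/32.4638 = 0.0089
  (30 − 33.0435)²/33.0435 = 0.2803
  (40 − 31.8841)²/31.8841 = 2.0659
χ² = 1.9192 + 0.0122 + 0.3867 + 2.8495 + 1.3914 + 0.0089 + 0.2803 + 2.0659 = 8.914
df = (2−1)(4−1) = 3. Since 8.914 > 7.815, reject the null hypothesis of independence at α = 0.05.

8.914; reject H₀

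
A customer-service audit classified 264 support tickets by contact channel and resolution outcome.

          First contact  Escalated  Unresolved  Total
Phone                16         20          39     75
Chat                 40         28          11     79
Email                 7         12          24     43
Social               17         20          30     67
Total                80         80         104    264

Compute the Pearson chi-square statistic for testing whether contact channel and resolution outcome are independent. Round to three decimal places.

36.667

Grand total N = 264.
Expected counts (row total × column total / N):
  Phone, First contact: 75×80/264 = 22.7273
  Phone, Escalated: 75×80/264 = 22.7273
  Phone, Unresolved: 75×104/264 = 29.5455
  Chat, First contact: 79×80/264 = 23.9394
  Chat, Escalated: 79×80/264 = 23.9394
  Chat, Unresolved: 79×104/264 = 31.1212
  Email, First contact: 43×80/264 = 13.0303
  Email, Escalated: 43×80/264 = 13.0303
  Email, Unresolved: 43×104/264 = 16.9394
  Social, First contact: 67×80/264 = 20.3030
  Social, Escalated: 67×80/264 = 20.3030
  Social, Unresolved: 67×104/264 = 26.3939
Contributions (O − E)²/E:
  (16 − 22.7273)²/22.7273 = 1.9913
  (20 − 22.7273)²/22.7273 = 0.3273
  (39 − 29.5455)²/29.5455 = 3.0254
  (40 − 23.9394)²/23.9394 = 10.7748
  (28 − 23.9394)²/23.9394 = 0.6888
  (11 − 31.1212)²/31.1212 = 13.0092
  (7 − 13.0303)²/13.0303 = 2.7908
  (12 − 13.0303)²/13.0303 = 0.0815
  (24 − 16.9394)²/16.9394 = 2.9430
  (17 − 20.3030)²/20.3030 = 0.5373
  (20 − 20.3030)²/20.3030 = 0.0045
  (30 − 26.3939)²/26.3939 = 0.4927
χ² = 1.9913 + 0.3273 + 3.0254 + 10.7748 + 0.6888 + 13.0092 + 2.7908 + 0.0815 + 2.9430 + 0.5373 + 0.0045 + 0.4927 = 36.667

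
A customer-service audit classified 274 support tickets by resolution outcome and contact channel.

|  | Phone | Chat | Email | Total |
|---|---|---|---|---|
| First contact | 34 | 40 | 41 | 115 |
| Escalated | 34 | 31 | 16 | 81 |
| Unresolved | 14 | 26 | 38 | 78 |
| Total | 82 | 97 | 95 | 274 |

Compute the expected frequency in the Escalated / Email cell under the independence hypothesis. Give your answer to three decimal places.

28.084

Row total (Escalated) = 81; column total (Email) = 95; grand total N = 274.
Expected count = (row total × column total) / N = 81 × 95 / 274 = 28.084.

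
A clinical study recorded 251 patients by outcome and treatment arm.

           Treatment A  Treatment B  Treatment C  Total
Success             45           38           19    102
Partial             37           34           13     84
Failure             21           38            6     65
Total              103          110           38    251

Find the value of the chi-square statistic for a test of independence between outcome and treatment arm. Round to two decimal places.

Grand total N = 251.
Expected counts (row total × column total / N):
  Success, Treatment A: 102×103/251 = 41.857
  Success, Treatment B: 102×110/251 = 44.701
  Success, Treatment C: 102×38/251 = 15.442
  Partial, Treatment A: 84×103/251 = 34.470
  Partial, Treatment B: 84×110/251 = 36.813
  Partial, Treatment C: 84×38/251 = 12.717
  Failure, Treatment A: 65×103/251 = 26.673
  Failure, Treatment B: 65×110/251 = 28.486
  Failure, Treatment C: 65×38/251 = 9.841
Contributions (O − E)²/E:
  (45 − 41.857)²/41.857 = 0.2360
  (38 − 44.701)²/44.701 = 1.0045
  (19 − 15.442)²/15.442 = 0.8198
  (37 − 34.470)²/34.470 = 0.1857
  (34 − 36.813)²/36.813 = 0.2150
  (13 − 12.717)²/12.717 = 0.0063
  (21 − 26.673)²/26.673 = 1.2066
  (38 − 28.486)²/28.486 = 3.1776
  (6 − 9.841)²/9.841 = 1.4992
χ² = 0.2360 + 1.0045 + 0.8198 + 0.1857 + 0.2150 + 0.0063 + 1.2066 + 3.1776 + 1.4992 = 8.35

8.35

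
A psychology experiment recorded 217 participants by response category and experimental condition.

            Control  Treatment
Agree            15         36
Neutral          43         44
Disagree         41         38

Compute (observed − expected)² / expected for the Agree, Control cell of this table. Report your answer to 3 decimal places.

Row total (Agree) = 51; column total (Control) = 99; N = 217.
Expected count E = 51 × 99 / 217 = 23.2673.
Contribution = (O − E)²/E = (15 − 23.2673)² / 23.2673 = 2.938.

2.938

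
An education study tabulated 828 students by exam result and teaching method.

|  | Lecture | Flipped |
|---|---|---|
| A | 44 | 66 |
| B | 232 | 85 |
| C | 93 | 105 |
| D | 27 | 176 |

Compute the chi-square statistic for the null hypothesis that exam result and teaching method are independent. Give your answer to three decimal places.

Row totals: 110, 317, 198, 203. Column totals: 396, 432. Grand total N = 828.
Expected counts (row total × column total / N):
  A, Lecture: 110×396/828 = 52.6087
  A, Flipped: 110×432/828 = 57.3913
  B, Lecture: 317×396/828 = 151.6087
  B, Flipped: 317×432/828 = 165.3913
  C, Lecture: 198×396/828 = 94.6957
  C, Flipped: 198×432/828 = 103.3043
  D, Lecture: 203×396/828 = 97.0870
  D, Flipped: 203×432/828 = 105.9130
Contributions (O − E)²/E:
  (44 − 52.6087)²/52.6087 = 1.4087
  (66 − 57.3913)²/57.3913 = 1.2913
  (232 − 151.6087)²/151.6087 = 42.6279
  (85 − 165.3913)²/165.3913 = 39.0756
  (93 − 94.6957)²/94.6957 = 0.0304
  (105 − 103.3043)²/103.3043 = 0.0278
  (27 − 97.0870)²/97.0870 = 50.5957
  (176 − 105.9130)²/105.9130 = 46.3795
χ² = 1.4087 + 1.2913 + 42.6279 + 39.0756 + 0.0304 + 0.0278 + 50.5957 + 46.3795 = 181.437

181.437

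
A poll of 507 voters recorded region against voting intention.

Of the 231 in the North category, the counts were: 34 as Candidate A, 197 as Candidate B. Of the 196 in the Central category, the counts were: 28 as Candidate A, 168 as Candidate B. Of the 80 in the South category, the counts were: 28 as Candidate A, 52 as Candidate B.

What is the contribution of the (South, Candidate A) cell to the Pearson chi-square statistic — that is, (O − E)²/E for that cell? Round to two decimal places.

13.41

Row total (South) = 80; column total (Candidate A) = 90; N = 507.
Expected count E = 80 × 90 / 507 = 14.201.
Contribution = (O − E)²/E = (28 − 14.201)² / 14.201 = 13.41.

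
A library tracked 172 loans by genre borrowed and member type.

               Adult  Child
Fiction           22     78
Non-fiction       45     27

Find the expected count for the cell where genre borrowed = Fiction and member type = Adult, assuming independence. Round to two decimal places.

38.95

Row total (Fiction) = 100; column total (Adult) = 67; grand total N = 172.
Expected count = (row total × column total) / N = 100 × 67 / 172 = 38.95.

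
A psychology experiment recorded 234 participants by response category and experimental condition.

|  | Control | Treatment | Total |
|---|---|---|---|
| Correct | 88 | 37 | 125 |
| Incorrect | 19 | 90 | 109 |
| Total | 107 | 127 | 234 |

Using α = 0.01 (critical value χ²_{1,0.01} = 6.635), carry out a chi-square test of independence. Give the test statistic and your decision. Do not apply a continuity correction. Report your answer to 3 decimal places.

Grand total N = 234.
Expected counts (row total × column total / N):
  Correct, Control: 125×107/234 = 57.1581
  Correct, Treatment: 125×127/234 = 67.8419
  Incorrect, Control: 109×107/234 = 49.8419
  Incorrect, Treatment: 109×127/234 = 59.1581
Contributions (O − E)²/E:
  (88 − 57.1581)²/57.1581 = 16.6420
  (37 − 67.8419)²/67.8419 = 14.0212
  (19 − 49.8419)²/49.8419 = 19.0848
  (90 − 59.1581)²/59.1581 = 16.0793
χ² = 16.6420 + 14.0212 + 19.0848 + 16.0793 = 65.827
df = (2−1)(2−1) = 1. Since 65.827 > 6.635, reject the null hypothesis of independence at α = 0.01.

65.827; reject H₀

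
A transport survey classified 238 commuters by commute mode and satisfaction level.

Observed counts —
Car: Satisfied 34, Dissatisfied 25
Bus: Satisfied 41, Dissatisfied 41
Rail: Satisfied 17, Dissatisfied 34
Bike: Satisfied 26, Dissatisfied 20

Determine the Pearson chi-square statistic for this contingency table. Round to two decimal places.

7.81

Row totals: 59, 82, 51, 46. Column totals: 118, 120. Grand total N = 238.
Expected counts (row total × column total / N):
  Car, Satisfied: 59×118/238 = 29.252
  Car, Dissatisfied: 59×120/238 = 29.748
  Bus, Satisfied: 82×118/238 = 40.655
  Bus, Dissatisfied: 82×120/238 = 41.345
  Rail, Satisfied: 51×118/238 = 25.286
  Rail, Dissatisfied: 51×120/238 = 25.714
  Bike, Satisfied: 46×118/238 = 22.807
  Bike, Dissatisfied: 46×120/238 = 23.193
Contributions (O − E)²/E:
  (34 − 29.252)²/29.252 = 0.7707
  (25 − 29.748)²/29.748 = 0.7578
  (41 − 40.655)²/40.655 = 0.0029
  (41 − 41.345)²/41.345 = 0.0029
  (17 − 25.286)²/25.286 = 2.7152
  (34 − 25.714)²/25.714 = 2.6701
  (26 − 22.807)²/22.807 = 0.4470
  (20 − 23.193)²/23.193 = 0.4396
χ² = 0.7707 + 0.7578 + 0.0029 + 0.0029 + 2.7152 + 2.6701 + 0.4470 + 0.4396 = 7.81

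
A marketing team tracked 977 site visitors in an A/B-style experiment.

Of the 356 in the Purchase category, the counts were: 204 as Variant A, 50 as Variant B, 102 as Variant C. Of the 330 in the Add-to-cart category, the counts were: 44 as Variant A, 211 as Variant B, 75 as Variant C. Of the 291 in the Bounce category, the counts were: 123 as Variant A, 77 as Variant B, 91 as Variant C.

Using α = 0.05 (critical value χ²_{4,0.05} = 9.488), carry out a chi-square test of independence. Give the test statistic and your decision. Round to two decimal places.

224.78; reject H₀

Row totals: 356, 330, 291. Column totals: 371, 338, 268. Grand total N = 977.
Expected counts (row total × column total / N):
  Purchase, Variant A: 356×371/977 = 135.185
  Purchase, Variant B: 356×338/977 = 123.161
  Purchase, Variant C: 356×268/977 = 97.654
  Add-to-cart, Variant A: 330×371/977 = 125.312
  Add-to-cart, Variant B: 330×338/977 = 114.166
  Add-to-cart, Variant C: 330×268/977 = 90.522
  Bounce, Variant A: 291×371/977 = 110.503
  Bounce, Variant B: 291×338/977 = 100.673
  Bounce, Variant C: 291×268/977 = 79.824
Contributions (O − E)²/E:
  (204 − 135.185)²/135.185 = 35.0298
  (50 − 123.161)²/123.161 = 43.4596
  (102 − 97.654)²/97.654 = 0.1934
  (44 − 125.312)²/125.312 = 52.7614
  (211 − 114.166)²/114.166 = 82.1332
  (75 − 90.522)²/90.522 = 2.6616
  (123 − 110.503)²/110.503 = 1.4133
  (77 − 100.673)²/100.673 = 5.5666
  (91 − 79.824)²/79.824 = 1.5647
χ² = 35.0298 + 43.4596 + 0.1934 + 52.7614 + 82.1332 + 2.6616 + 1.4133 + 5.5666 + 1.5647 = 224.78
df = (3−1)(3−1) = 4. Since 224.78 > 9.488, reject the null hypothesis of independence at α = 0.05.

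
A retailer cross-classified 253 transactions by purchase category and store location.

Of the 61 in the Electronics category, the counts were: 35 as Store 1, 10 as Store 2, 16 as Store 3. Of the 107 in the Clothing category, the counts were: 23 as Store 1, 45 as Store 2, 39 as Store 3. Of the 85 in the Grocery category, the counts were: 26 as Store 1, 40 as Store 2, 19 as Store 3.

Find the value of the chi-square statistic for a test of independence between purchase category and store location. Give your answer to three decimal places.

Row totals: 61, 107, 85. Column totals: 84, 95, 74. Grand total N = 253.
Expected counts (row total × column total / N):
  Electronics, Store 1: 61×84/253 = 20.2530
  Electronics, Store 2: 61×95/253 = 22.9051
  Electronics, Store 3: 61×74/253 = 17.8419
  Clothing, Store 1: 107×84/253 = 35.5257
  Clothing, Store 2: 107×95/253 = 40.1779
  Clothing, Store 3: 107×74/253 = 31.2964
  Grocery, Store 1: 85×84/253 = 28.2213
  Grocery, Store 2: 85×95/253 = 31.9170
  Grocery, Store 3: 85×74/253 = 24.8617
Contributions (O − E)²/E:
  (35 − 20.2530)²/20.2530 = 10.7379
  (10 − 22.9051)²/22.9051 = 7.2709
  (16 − 17.8419)²/17.8419 = 0.1901
  (23 − 35.5257)²/35.5257 = 4.4163
  (45 − 40.1779)²/40.1779 = 0.5787
  (39 − 31.2964)²/31.2964 = 1.8962
  (26 − 28.2213)²/28.2213 = 0.1748
  (40 − 31.9170)²/31.9170 = 2.0470
  (19 − 24.8617)²/24.8617 = 1.3820
χ² = 10.7379 + 7.2709 + 0.1901 + 4.4163 + 0.5787 + 1.8962 + 0.1748 + 2.0470 + 1.3820 = 28.694

28.694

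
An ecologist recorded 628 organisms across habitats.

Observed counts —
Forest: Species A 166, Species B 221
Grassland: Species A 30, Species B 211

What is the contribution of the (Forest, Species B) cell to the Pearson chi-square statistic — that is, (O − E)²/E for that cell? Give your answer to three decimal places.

7.680

Row total (Forest) = 387; column total (Species B) = 432; N = 628.
Expected count E = 387 × 432 / 628 = 266.2166.
Contribution = (O − E)²/E = (221 − 266.2166)² / 266.2166 = 7.680.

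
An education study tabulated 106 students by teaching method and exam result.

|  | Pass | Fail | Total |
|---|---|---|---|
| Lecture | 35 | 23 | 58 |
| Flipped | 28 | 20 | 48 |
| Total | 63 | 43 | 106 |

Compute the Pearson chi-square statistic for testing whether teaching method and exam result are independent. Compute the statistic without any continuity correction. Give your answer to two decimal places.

Grand total N = 106.
Expected counts (row total × column total / N):
  Lecture, Pass: 58×63/106 = 34.472
  Lecture, Fail: 58×43/106 = 23.528
  Flipped, Pass: 48×63/106 = 28.528
  Flipped, Fail: 48×43/106 = 19.472
Contributions (O − E)²/E:
  (35 − 34.472)²/34.472 = 0.0081
  (23 − 23.528)²/23.528 = 0.0118
  (28 − 28.528)²/28.528 = 0.0098
  (20 − 19.472)²/19.472 = 0.0143
χ² = 0.0081 + 0.0118 + 0.0098 + 0.0143 = 0.04

0.04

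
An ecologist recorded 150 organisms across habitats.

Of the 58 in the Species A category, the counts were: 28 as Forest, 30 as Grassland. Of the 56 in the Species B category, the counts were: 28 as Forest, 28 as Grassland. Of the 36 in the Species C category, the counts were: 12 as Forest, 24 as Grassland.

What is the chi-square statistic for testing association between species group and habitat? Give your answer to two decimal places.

Row totals: 58, 56, 36. Column totals: 68, 82. Grand total N = 150.
Expected counts (row total × column total / N):
  Species A, Forest: 58×68/150 = 26.293
  Species A, Grassland: 58×82/150 = 31.707
  Species B, Forest: 56×68/150 = 25.387
  Species B, Grassland: 56×82/150 = 30.613
  Species C, Forest: 36×68/150 = 16.320
  Species C, Grassland: 36×82/150 = 19.680
Contributions (O − E)²/E:
  (28 − 26.293)²/26.293 = 0.1108
  (30 − 31.707)²/31.707 = 0.0919
  (28 − 25.387)²/25.387 = 0.2689
  (28 − 30.613)²/30.613 = 0.2230
  (12 − 16.320)²/16.320 = 1.1435
  (24 − 19.680)²/19.680 = 0.9483
χ² = 0.1108 + 0.0919 + 0.2689 + 0.2230 + 1.1435 + 0.9483 = 2.79

2.79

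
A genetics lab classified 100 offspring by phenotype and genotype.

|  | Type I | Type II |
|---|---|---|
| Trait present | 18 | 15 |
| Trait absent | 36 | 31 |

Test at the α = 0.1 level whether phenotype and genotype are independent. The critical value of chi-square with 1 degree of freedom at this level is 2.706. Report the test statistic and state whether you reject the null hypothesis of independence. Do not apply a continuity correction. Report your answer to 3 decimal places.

Row totals: 33, 67. Column totals: 54, 46. Grand total N = 100.
Expected counts (row total × column total / N):
  Trait present, Type I: 33×54/100 = 17.8200
  Trait present, Type II: 33×46/100 = 15.1800
  Trait absent, Type I: 67×54/100 = 36.1800
  Trait absent, Type II: 67×46/100 = 30.8200
Contributions (O − E)²/E:
  (18 − 17.8200)²/17.8200 = 0.0018
  (15 − 15.1800)²/15.1800 = 0.0021
  (36 − 36.1800)²/36.1800 = 0.0009
  (31 − 30.8200)²/30.8200 = 0.0011
χ² = 0.0018 + 0.0021 + 0.0009 + 0.0011 = 0.006
df = (2−1)(2−1) = 1. Since 0.006 < 2.706, fail to reject the null hypothesis of independence at α = 0.1.

0.006; fail to reject H₀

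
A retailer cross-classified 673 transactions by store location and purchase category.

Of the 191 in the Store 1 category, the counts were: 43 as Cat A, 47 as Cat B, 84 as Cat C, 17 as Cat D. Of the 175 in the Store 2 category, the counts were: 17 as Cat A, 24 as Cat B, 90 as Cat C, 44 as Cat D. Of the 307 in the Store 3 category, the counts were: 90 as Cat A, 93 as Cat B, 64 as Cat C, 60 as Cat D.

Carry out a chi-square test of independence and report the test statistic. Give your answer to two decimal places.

81.04

Row totals: 191, 175, 307. Column totals: 150, 164, 238, 121. Grand total N = 673.
Expected counts (row total × column total / N):
  Store 1, Cat A: 191×150/673 = 42.5706
  Store 1, Cat B: 191×164/673 = 46.5438
  Store 1, Cat C: 191×238/673 = 67.5453
  Store 1, Cat D: 191×121/673 = 34.3403
  Store 2, Cat A: 175×150/673 = 39.0045
  Store 2, Cat B: 175×164/673 = 42.6449
  Store 2, Cat C: 175×238/673 = 61.8871
  Store 2, Cat D: 175×121/673 = 31.4636
  Store 3, Cat A: 307×150/673 = 68.4250
  Store 3, Cat B: 307×164/673 = 74.8113
  Store 3, Cat C: 307×238/673 = 108.5676
  Store 3, Cat D: 307×121/673 = 55.1961
Contributions (O − E)²/E:
  (43 − 42.5706)²/42.5706 = 0.0043
  (47 − 46.5438)²/46.5438 = 0.0045
  (84 − 67.5453)²/67.5453 = 4.0085
  (17 − 34.3403)²/34.3403 = 8.7561
  (17 − 39.0045)²/39.0045 = 12.4139
  (24 − 42.6449)²/42.6449 = 8.1518
  (90 − 61.8871)²/61.8871 = 12.7706
  (44 − 31.4636)²/31.4636 = 4.9950
  (90 − 68.4250)²/68.4250 = 6.8028
  (93 − 74.8113)²/74.8113 = 4.4222
  (64 − 108.5676)²/108.5676 = 18.2952
  (60 − 55.1961)²/55.1961 = 0.4181
χ² = 0.0043 + 0.0045 + 4.0085 + 8.7561 + 12.4139 + 8.1518 + 12.7706 + 4.9950 + 6.8028 + 4.4222 + 18.2952 + 0.4181 = 81.04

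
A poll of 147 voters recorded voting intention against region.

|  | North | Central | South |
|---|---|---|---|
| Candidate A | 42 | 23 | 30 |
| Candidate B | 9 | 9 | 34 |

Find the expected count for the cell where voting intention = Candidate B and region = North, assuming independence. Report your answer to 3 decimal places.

Row total (Candidate B) = 52; column total (North) = 51; grand total N = 147.
Expected count = (row total × column total) / N = 52 × 51 / 147 = 18.041.

18.041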